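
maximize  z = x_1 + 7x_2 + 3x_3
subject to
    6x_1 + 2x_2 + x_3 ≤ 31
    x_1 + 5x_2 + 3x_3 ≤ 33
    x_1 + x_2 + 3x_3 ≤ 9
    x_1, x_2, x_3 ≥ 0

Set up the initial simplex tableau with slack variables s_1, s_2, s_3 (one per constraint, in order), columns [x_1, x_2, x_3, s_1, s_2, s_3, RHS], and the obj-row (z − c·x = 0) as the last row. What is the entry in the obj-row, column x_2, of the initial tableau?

-7

The obj-row carries the negated objective coefficients: the x_2 entry is -7.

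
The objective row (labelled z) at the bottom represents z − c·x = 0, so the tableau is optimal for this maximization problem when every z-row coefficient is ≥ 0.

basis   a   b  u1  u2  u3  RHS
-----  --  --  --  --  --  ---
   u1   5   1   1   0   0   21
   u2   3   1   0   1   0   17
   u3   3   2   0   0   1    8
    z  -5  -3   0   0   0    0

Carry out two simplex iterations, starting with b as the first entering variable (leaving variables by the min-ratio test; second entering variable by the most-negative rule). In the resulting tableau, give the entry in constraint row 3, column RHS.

Ratio test on column b — row 1: 21/1 = 21; row 2: 17/1 = 17; row 3: 8/2 = 4. Minimum is 4 at row 3 (u3 leaves); pivot element 2.
Divide row 3 by 2; eliminate column b from the other rows.
Second iteration: most negative z-row entry is -1/2 in column a, so a enters.
Ratio test on column a — row 1: 17/(7/2) = 34/7; row 2: 13/(3/2) = 26/3; row 3: 4/(3/2) = 8/3. Minimum is 8/3 at row 3 (b leaves); pivot element 3/2.
Divide row 3 by 3/2; eliminate column a from the other rows.
After both pivots, the entry at constraint row 3, column RHS is 8/3.

8/3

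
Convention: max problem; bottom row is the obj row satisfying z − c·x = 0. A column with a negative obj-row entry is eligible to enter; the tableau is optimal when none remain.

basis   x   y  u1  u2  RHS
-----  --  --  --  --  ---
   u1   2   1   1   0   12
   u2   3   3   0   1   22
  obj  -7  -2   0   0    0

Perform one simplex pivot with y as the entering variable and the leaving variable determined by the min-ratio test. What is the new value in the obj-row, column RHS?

Ratio test on column y — row 1: 12/1 = 12; row 2: 22/3 = 22/3. Minimum is 22/3 at row 2 (u2 leaves); pivot element 3.
Divide row 2 by 3; eliminate column y from the other rows.
obj-row update in column RHS: 0 − (-2)·(22/3) = 44/3.

44/3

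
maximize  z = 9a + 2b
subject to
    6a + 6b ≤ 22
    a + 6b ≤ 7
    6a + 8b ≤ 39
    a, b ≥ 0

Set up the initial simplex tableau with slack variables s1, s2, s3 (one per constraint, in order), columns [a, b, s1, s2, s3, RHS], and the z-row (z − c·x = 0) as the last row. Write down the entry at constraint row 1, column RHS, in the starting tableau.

22

The RHS of constraint 1 is b_1 = 22.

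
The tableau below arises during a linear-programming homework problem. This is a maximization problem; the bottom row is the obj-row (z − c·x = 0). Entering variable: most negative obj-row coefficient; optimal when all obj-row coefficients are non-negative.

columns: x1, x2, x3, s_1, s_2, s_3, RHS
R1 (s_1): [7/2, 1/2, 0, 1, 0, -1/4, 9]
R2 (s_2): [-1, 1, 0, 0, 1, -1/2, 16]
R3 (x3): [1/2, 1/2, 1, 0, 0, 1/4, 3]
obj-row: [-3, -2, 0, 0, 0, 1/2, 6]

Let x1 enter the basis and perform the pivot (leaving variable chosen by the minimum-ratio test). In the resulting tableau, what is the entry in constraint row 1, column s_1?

Ratio test on column x1 — row 1: 9/(7/2) = 18/7; row 2: entry -1 ≤ 0; row 3: 3/(1/2) = 6. Minimum is 18/7 at row 1 (s_1 leaves); pivot element 7/2.
Divide row 1 by 7/2; eliminate column x1 from the other rows.
In the new row 1, the s_1 entry is the old entry divided by the pivot: 1/(7/2) = 2/7.

2/7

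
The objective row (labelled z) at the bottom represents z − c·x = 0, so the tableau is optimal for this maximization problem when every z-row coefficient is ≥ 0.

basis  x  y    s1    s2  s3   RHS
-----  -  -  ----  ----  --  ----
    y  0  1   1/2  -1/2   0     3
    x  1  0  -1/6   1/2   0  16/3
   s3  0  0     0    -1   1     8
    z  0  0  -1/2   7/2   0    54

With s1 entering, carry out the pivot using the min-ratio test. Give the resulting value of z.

57

Ratio test on column s1 — row 1: 3/(1/2) = 6; row 2: entry -1/6 ≤ 0; row 3: entry 0 ≤ 0. Minimum is 6 at row 1 (y leaves); pivot element 1/2.
Pivot on row 1; the z-row RHS becomes 54 − (-1/2)·6 = 57.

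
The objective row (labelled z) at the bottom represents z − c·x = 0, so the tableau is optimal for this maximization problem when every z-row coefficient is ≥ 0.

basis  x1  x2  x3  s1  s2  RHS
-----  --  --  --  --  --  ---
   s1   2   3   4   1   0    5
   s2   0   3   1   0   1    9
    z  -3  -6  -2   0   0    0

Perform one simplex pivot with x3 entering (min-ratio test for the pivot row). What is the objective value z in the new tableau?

5/2

Ratio test on column x3 — row 1: 5/4 = 5/4; row 2: 9/1 = 9. Minimum is 5/4 at row 1 (s1 leaves); pivot element 4.
Pivot on row 1; the z-row RHS becomes 0 − (-2)·(5/4) = 5/2.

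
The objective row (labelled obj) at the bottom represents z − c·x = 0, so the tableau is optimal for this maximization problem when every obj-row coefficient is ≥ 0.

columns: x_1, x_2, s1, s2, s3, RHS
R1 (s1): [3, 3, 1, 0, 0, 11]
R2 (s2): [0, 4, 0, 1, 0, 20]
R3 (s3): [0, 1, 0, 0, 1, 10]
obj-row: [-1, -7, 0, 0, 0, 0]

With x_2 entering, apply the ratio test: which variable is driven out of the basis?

s1

Column x_2 entries and ratios — s1: 11/3 = 11/3; s2: 20/4 = 5; s3: 10/1 = 10.
Smallest ratio is 11/3 in the row of s1, so s1 leaves.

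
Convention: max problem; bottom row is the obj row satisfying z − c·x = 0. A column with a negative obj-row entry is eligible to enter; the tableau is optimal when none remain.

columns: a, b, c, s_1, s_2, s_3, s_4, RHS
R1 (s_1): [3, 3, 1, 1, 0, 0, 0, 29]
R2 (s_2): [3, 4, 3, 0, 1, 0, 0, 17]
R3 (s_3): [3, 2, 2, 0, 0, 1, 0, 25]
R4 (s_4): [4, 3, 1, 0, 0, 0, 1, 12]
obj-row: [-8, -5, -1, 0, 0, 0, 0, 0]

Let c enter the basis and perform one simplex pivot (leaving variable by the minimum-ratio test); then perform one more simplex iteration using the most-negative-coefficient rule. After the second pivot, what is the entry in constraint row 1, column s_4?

-2/3

Ratio test on column c — row 1: 29/1 = 29; row 2: 17/3 = 17/3; row 3: 25/2 = 25/2; row 4: 12/1 = 12. Minimum is 17/3 at row 2 (s_2 leaves); pivot element 3.
Divide row 2 by 3; eliminate column c from the other rows.
Second iteration: most negative obj-row entry is -7 in column a, so a enters.
Ratio test on column a — row 1: (70/3)/2 = 35/3; row 2: (17/3)/1 = 17/3; row 3: (41/3)/1 = 41/3; row 4: (19/3)/3 = 19/9. Minimum is 19/9 at row 4 (s_4 leaves); pivot element 3.
Divide row 4 by 3; eliminate column a from the other rows.
After both pivots, the entry at constraint row 1, column s_4 is -2/3.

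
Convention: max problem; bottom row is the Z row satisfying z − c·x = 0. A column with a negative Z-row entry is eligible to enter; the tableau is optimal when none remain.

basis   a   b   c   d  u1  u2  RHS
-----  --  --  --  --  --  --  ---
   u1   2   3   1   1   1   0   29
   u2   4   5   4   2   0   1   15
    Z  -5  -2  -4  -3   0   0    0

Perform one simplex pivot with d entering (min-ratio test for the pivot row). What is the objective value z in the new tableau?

Ratio test on column d — row 1: 29/1 = 29; row 2: 15/2 = 15/2. Minimum is 15/2 at row 2 (u2 leaves); pivot element 2.
Pivot on row 2; the Z-row RHS becomes 0 − (-3)·(15/2) = 45/2.

45/2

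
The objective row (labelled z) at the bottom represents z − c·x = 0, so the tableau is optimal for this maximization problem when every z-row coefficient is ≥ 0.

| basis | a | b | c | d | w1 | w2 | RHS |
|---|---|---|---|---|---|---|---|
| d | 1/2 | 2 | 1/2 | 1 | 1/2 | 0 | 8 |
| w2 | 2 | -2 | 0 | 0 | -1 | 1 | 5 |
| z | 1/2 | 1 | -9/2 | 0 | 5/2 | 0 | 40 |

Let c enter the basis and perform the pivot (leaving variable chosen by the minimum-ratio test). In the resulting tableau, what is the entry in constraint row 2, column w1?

Ratio test on column c — row 1: 8/(1/2) = 16; row 2: entry 0 ≤ 0. Minimum is 16 at row 1 (d leaves); pivot element 1/2.
Divide row 1 by 1/2; eliminate column c from the other rows.
Row 2 update in column w1: -1 − 0·1 = -1.

-1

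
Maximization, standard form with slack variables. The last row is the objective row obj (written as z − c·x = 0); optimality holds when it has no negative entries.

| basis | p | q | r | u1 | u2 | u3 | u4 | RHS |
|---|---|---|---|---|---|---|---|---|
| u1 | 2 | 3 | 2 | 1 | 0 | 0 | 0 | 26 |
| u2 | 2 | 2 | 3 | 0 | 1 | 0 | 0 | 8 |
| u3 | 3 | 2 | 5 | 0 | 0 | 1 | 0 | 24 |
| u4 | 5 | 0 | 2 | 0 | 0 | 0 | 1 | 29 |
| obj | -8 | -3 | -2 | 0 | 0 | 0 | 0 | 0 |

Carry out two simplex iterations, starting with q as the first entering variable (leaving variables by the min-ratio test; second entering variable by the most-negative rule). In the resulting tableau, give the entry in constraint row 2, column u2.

1/2

Ratio test on column q — row 1: 26/3 = 26/3; row 2: 8/2 = 4; row 3: 24/2 = 12; row 4: entry 0 ≤ 0. Minimum is 4 at row 2 (u2 leaves); pivot element 2.
Divide row 2 by 2; eliminate column q from the other rows.
Second iteration: most negative obj-row entry is -5 in column p, so p enters.
Ratio test on column p — row 1: entry -1 ≤ 0; row 2: 4/1 = 4; row 3: 16/1 = 16; row 4: 29/5 = 29/5. Minimum is 4 at row 2 (q leaves); pivot element 1.
Divide row 2 by 1; eliminate column p from the other rows.
After both pivots, the entry at constraint row 2, column u2 is 1/2.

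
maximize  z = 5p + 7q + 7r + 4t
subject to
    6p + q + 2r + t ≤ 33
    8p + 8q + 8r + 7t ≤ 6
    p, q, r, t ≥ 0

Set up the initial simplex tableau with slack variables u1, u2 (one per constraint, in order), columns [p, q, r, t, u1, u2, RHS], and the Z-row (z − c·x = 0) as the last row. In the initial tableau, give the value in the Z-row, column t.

-4

The Z-row carries the negated objective coefficients: the t entry is -4.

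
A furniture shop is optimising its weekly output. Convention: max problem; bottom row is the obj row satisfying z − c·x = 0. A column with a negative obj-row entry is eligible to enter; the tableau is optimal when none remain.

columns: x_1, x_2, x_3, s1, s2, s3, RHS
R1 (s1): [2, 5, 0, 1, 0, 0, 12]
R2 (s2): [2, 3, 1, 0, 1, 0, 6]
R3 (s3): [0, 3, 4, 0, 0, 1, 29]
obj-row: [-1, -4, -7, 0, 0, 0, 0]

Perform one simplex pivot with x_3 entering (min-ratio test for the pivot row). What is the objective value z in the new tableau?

42

Ratio test on column x_3 — row 1: entry 0 ≤ 0; row 2: 6/1 = 6; row 3: 29/4 = 29/4. Minimum is 6 at row 2 (s2 leaves); pivot element 1.
Pivot on row 2; the obj-row RHS becomes 0 − (-7)·6 = 42.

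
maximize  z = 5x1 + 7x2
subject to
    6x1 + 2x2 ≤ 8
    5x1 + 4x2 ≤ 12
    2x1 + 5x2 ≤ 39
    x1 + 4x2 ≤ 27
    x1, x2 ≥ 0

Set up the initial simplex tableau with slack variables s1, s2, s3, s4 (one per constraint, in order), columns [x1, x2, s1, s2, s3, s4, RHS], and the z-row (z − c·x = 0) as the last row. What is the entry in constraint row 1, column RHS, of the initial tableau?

8

The RHS of constraint 1 is b_1 = 8.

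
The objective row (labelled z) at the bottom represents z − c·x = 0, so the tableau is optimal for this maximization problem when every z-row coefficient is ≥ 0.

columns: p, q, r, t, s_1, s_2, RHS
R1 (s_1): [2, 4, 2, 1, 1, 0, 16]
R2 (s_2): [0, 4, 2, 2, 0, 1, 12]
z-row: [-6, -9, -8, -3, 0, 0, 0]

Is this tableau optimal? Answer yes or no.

The z-row has a negative entry -9 in column q, so it is not optimal.

no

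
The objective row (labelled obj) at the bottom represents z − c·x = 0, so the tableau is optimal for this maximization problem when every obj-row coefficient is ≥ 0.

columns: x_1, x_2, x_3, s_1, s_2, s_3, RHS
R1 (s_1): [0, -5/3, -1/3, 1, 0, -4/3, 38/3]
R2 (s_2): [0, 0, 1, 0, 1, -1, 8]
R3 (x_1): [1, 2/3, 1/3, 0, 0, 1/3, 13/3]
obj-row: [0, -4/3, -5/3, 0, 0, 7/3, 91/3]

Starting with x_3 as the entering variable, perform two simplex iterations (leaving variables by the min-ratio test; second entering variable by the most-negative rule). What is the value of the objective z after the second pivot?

Ratio test on column x_3 — row 1: entry -1/3 ≤ 0; row 2: 8/1 = 8; row 3: (13/3)/(1/3) = 13. Minimum is 8 at row 2 (s_2 leaves); pivot element 1.
Pivot on row 2; the obj-row RHS becomes 91/3 − (-5/3)·8 = 131/3.
Next entering variable (most negative obj-row entry -4/3): x_2.
Ratio test on column x_2 — row 1: entry -5/3 ≤ 0; row 2: entry 0 ≤ 0; row 3: (5/3)/(2/3) = 5/2. Minimum is 5/2 at row 3 (x_1 leaves); pivot element 2/3.
After the second pivot the obj-row RHS is 131/3 − (-4/3)·(5/2) = 47.

47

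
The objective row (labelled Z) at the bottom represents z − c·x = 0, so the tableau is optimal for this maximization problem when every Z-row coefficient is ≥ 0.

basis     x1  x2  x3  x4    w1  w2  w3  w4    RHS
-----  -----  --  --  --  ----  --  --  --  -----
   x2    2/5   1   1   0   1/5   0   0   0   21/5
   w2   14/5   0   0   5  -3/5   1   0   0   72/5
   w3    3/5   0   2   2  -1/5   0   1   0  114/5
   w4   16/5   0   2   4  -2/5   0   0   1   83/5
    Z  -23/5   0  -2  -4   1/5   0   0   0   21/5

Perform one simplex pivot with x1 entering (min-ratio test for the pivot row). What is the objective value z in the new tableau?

195/7

Ratio test on column x1 — row 1: (21/5)/(2/5) = 21/2; row 2: (72/5)/(14/5) = 36/7; row 3: (114/5)/(3/5) = 38; row 4: (83/5)/(16/5) = 83/16. Minimum is 36/7 at row 2 (w2 leaves); pivot element 14/5.
Pivot on row 2; the Z-row RHS becomes 21/5 − (-23/5)·(36/7) = 195/7.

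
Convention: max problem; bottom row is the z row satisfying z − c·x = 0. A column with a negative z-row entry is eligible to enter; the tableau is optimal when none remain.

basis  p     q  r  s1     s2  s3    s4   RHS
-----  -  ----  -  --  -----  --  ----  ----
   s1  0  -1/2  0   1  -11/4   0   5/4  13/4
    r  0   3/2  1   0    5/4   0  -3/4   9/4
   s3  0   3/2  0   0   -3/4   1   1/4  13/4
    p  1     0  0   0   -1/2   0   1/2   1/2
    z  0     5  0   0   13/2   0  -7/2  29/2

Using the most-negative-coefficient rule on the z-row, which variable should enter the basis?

Negative z-row entries: s4: -7/2.
The most negative is -7/2 in column s4, so s4 enters.

s4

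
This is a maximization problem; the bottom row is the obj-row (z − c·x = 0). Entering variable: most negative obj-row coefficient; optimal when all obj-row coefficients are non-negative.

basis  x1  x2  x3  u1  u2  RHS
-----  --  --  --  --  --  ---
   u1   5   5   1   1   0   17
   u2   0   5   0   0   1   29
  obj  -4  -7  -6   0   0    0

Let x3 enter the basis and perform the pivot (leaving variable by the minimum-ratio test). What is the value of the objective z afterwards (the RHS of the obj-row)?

Ratio test on column x3 — row 1: 17/1 = 17; row 2: entry 0 ≤ 0. Minimum is 17 at row 1 (u1 leaves); pivot element 1.
Pivot on row 1; the obj-row RHS becomes 0 − (-6)·17 = 102.

102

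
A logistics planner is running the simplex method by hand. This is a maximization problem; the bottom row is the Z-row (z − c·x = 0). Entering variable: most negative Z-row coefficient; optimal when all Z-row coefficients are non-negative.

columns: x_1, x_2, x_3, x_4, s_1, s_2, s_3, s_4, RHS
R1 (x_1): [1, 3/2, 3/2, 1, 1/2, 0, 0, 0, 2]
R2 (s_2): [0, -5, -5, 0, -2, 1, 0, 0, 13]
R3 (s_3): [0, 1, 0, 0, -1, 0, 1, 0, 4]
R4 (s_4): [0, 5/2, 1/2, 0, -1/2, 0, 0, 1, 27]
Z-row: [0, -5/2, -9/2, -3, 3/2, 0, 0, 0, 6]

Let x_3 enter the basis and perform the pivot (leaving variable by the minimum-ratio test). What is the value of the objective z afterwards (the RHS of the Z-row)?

Ratio test on column x_3 — row 1: 2/(3/2) = 4/3; row 2: entry -5 ≤ 0; row 3: entry 0 ≤ 0; row 4: 27/(1/2) = 54. Minimum is 4/3 at row 1 (x_1 leaves); pivot element 3/2.
Pivot on row 1; the Z-row RHS becomes 6 − (-9/2)·(4/3) = 12.

12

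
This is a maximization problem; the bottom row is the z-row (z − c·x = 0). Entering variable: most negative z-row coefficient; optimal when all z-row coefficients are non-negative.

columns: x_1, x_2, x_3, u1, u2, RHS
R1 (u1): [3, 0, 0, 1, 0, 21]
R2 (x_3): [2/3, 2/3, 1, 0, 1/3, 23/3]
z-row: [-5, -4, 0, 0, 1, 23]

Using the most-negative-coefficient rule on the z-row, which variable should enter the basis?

Negative z-row entries: x_1: -5, x_2: -4.
The most negative is -5 in column x_1, so x_1 enters.

x_1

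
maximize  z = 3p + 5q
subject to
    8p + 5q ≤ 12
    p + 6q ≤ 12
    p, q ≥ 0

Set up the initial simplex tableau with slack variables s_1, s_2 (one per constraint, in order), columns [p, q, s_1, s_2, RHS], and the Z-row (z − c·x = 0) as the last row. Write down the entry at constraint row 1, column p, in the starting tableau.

8

Constraint 1 has coefficient 8 on p.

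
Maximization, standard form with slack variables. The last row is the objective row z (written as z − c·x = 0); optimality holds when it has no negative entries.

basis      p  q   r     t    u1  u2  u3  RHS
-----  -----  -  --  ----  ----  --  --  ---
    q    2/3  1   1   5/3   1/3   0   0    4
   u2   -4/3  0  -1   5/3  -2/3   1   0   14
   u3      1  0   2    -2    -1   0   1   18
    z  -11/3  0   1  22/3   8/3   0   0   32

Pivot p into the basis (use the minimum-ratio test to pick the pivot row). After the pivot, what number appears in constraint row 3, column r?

Ratio test on column p — row 1: 4/(2/3) = 6; row 2: entry -4/3 ≤ 0; row 3: 18/1 = 18. Minimum is 6 at row 1 (q leaves); pivot element 2/3.
Divide row 1 by 2/3; eliminate column p from the other rows.
Row 3 update in column r: 2 − 1·(3/2) = 1/2.

1/2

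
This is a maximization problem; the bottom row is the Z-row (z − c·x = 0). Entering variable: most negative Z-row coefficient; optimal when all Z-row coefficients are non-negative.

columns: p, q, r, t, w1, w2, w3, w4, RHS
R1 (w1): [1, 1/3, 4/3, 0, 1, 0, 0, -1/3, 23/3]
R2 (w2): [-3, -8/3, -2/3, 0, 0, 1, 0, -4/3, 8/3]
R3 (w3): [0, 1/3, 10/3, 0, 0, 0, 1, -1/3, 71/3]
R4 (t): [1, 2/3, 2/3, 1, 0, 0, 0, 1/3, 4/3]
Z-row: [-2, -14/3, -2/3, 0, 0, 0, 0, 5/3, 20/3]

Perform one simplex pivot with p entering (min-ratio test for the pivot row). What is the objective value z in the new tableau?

28/3

Ratio test on column p — row 1: (23/3)/1 = 23/3; row 2: entry -3 ≤ 0; row 3: entry 0 ≤ 0; row 4: (4/3)/1 = 4/3. Minimum is 4/3 at row 4 (t leaves); pivot element 1.
Pivot on row 4; the Z-row RHS becomes 20/3 − (-2)·(4/3) = 28/3.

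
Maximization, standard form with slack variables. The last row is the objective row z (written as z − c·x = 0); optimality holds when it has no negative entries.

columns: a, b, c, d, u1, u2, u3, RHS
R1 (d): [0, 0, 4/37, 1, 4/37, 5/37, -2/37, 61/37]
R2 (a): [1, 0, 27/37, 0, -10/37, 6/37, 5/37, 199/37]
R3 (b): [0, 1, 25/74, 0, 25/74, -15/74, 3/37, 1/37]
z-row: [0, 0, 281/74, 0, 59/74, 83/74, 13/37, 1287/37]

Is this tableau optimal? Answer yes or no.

Every z-row coefficient is ≥ 0, so the tableau is optimal.

yes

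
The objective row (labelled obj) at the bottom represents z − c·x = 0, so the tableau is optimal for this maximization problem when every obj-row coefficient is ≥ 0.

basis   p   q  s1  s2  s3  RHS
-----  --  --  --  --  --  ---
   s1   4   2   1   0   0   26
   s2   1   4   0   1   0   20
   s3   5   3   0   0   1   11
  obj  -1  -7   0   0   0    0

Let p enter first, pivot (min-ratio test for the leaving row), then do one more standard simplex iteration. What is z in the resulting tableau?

Ratio test on column p — row 1: 26/4 = 13/2; row 2: 20/1 = 20; row 3: 11/5 = 11/5. Minimum is 11/5 at row 3 (s3 leaves); pivot element 5.
Pivot on row 3; the obj-row RHS becomes 0 − (-1)·(11/5) = 11/5.
Next entering variable (most negative obj-row entry -32/5): q.
Ratio test on column q — row 1: entry -2/5 ≤ 0; row 2: (89/5)/(17/5) = 89/17; row 3: (11/5)/(3/5) = 11/3. Minimum is 11/3 at row 3 (p leaves); pivot element 3/5.
After the second pivot the obj-row RHS is 11/5 − (-32/5)·(11/3) = 77/3.

77/3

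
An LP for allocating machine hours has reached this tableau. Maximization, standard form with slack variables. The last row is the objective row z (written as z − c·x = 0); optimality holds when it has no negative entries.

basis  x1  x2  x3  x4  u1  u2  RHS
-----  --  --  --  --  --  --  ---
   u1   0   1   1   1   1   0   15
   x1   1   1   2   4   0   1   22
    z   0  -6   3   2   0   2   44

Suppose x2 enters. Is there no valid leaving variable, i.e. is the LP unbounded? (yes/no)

Column x2 has positive entries in row(s) 1, 2, so the ratio test bounds it — not unbounded.

no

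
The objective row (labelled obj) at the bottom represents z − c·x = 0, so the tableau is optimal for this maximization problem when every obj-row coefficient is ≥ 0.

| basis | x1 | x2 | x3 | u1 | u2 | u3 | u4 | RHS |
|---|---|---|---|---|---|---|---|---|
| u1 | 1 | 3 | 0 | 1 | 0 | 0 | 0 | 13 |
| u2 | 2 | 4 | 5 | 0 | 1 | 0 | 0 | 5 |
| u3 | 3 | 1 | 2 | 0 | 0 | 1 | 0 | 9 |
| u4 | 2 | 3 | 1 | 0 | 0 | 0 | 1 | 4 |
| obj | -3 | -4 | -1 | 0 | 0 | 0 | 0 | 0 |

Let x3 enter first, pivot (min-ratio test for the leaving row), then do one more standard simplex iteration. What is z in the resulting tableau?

5

Ratio test on column x3 — row 1: entry 0 ≤ 0; row 2: 5/5 = 1; row 3: 9/2 = 9/2; row 4: 4/1 = 4. Minimum is 1 at row 2 (u2 leaves); pivot element 5.
Pivot on row 2; the obj-row RHS becomes 0 − (-1)·1 = 1.
Next entering variable (most negative obj-row entry -16/5): x2.
Ratio test on column x2 — row 1: 13/3 = 13/3; row 2: 1/(4/5) = 5/4; row 3: entry -3/5 ≤ 0; row 4: 3/(11/5) = 15/11. Minimum is 5/4 at row 2 (x3 leaves); pivot element 4/5.
After the second pivot the obj-row RHS is 1 − (-16/5)·(5/4) = 5.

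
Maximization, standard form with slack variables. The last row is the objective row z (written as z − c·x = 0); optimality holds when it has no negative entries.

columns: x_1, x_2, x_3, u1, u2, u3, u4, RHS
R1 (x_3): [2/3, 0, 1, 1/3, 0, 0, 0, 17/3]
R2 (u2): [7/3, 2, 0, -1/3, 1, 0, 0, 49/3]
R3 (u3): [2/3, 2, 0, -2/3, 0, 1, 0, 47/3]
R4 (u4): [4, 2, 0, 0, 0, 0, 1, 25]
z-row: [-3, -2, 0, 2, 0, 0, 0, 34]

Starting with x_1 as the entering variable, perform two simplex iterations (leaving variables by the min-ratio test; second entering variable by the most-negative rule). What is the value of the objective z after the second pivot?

269/5

Ratio test on column x_1 — row 1: (17/3)/(2/3) = 17/2; row 2: (49/3)/(7/3) = 7; row 3: (47/3)/(2/3) = 47/2; row 4: 25/4 = 25/4. Minimum is 25/4 at row 4 (u4 leaves); pivot element 4.
Pivot on row 4; the z-row RHS becomes 34 − (-3)·(25/4) = 211/4.
Next entering variable (most negative z-row entry -1/2): x_2.
Ratio test on column x_2 — row 1: entry -1/3 ≤ 0; row 2: (7/4)/(5/6) = 21/10; row 3: (23/2)/(5/3) = 69/10; row 4: (25/4)/(1/2) = 25/2. Minimum is 21/10 at row 2 (u2 leaves); pivot element 5/6.
After the second pivot the z-row RHS is 211/4 − (-1/2)·(21/10) = 269/5.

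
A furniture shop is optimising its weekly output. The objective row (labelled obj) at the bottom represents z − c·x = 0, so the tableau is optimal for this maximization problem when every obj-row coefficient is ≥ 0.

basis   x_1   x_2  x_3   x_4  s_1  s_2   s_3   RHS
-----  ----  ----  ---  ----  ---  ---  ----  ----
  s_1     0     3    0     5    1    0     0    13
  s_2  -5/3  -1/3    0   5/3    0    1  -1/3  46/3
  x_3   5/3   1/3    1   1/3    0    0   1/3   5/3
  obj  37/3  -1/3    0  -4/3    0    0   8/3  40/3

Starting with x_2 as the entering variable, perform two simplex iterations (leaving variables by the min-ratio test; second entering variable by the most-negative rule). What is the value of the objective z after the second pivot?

Ratio test on column x_2 — row 1: 13/3 = 13/3; row 2: entry -1/3 ≤ 0; row 3: (5/3)/(1/3) = 5. Minimum is 13/3 at row 1 (s_1 leaves); pivot element 3.
Pivot on row 1; the obj-row RHS becomes 40/3 − (-1/3)·(13/3) = 133/9.
Next entering variable (most negative obj-row entry -7/9): x_4.
Ratio test on column x_4 — row 1: (13/3)/(5/3) = 13/5; row 2: (151/9)/(20/9) = 151/20; row 3: entry -2/9 ≤ 0. Minimum is 13/5 at row 1 (x_2 leaves); pivot element 5/3.
After the second pivot the obj-row RHS is 133/9 − (-7/9)·(13/5) = 84/5.

84/5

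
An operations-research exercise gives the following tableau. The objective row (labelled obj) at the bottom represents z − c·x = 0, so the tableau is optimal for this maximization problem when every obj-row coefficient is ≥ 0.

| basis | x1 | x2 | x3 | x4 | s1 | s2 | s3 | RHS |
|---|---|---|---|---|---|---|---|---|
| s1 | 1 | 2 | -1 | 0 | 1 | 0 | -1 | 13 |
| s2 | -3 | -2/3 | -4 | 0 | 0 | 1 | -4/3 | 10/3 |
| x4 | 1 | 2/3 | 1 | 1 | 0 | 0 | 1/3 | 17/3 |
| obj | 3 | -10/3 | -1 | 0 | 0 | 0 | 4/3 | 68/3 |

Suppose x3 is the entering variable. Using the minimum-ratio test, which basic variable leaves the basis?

x4

Column x3 entries and ratios — s1: -1 ≤ 0, skip; s2: -4 ≤ 0, skip; x4: (17/3)/1 = 17/3.
Smallest ratio is 17/3 in the row of x4, so x4 leaves.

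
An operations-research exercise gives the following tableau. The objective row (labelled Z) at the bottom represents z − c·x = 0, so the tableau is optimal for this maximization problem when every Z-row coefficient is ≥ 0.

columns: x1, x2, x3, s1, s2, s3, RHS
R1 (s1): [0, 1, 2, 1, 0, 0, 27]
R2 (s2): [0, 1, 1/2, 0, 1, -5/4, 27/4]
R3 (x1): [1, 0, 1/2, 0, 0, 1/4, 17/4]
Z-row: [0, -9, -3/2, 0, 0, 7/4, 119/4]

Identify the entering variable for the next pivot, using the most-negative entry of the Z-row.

Negative Z-row entries: x2: -9, x3: -3/2.
The most negative is -9 in column x2, so x2 enters.

x2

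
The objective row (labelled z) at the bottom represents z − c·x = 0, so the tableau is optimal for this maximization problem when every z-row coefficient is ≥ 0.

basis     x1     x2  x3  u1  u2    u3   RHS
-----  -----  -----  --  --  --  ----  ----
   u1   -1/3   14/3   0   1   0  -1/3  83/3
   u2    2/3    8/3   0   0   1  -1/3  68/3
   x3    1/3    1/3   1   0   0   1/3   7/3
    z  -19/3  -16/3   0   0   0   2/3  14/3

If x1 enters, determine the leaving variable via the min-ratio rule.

x3

Column x1 entries and ratios — u1: -1/3 ≤ 0, skip; u2: (68/3)/(2/3) = 34; x3: (7/3)/(1/3) = 7.
Smallest ratio is 7 in the row of x3, so x3 leaves.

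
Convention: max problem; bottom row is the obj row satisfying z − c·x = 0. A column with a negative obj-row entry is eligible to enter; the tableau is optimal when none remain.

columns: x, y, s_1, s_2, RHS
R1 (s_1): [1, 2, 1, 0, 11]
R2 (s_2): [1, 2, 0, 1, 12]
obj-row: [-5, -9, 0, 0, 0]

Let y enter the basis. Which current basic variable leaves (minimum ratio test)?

s_1

Column y entries and ratios — s_1: 11/2 = 11/2; s_2: 12/2 = 6.
Smallest ratio is 11/2 in the row of s_1, so s_1 leaves.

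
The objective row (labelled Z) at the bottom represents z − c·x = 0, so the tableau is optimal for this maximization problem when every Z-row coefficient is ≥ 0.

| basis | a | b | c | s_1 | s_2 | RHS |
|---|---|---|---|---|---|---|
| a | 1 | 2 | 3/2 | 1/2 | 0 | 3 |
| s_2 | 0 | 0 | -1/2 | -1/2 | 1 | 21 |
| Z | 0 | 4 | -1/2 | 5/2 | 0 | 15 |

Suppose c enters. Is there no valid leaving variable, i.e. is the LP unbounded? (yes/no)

no

Column c has positive entries in row(s) 1, so the ratio test bounds it — not unbounded.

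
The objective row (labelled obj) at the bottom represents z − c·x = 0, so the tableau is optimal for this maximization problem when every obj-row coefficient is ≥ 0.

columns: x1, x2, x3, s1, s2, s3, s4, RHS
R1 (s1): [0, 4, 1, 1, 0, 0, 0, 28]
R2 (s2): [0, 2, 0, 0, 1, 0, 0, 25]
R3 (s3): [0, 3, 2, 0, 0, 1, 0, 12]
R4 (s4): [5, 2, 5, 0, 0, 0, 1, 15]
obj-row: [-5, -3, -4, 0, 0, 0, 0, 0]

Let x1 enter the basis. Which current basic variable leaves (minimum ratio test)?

s4

Column x1 entries and ratios — s1: 0 ≤ 0, skip; s2: 0 ≤ 0, skip; s3: 0 ≤ 0, skip; s4: 15/5 = 3.
Smallest ratio is 3 in the row of s4, so s4 leaves.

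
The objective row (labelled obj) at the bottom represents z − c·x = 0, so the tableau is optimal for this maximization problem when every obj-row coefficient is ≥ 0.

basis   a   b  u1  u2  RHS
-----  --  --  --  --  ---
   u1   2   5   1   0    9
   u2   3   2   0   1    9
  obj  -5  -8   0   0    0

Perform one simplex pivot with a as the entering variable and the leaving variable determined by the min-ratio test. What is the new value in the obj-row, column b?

-14/3

Ratio test on column a — row 1: 9/2 = 9/2; row 2: 9/3 = 3. Minimum is 3 at row 2 (u2 leaves); pivot element 3.
Divide row 2 by 3; eliminate column a from the other rows.
obj-row update in column b: -8 − (-5)·(2/3) = -14/3.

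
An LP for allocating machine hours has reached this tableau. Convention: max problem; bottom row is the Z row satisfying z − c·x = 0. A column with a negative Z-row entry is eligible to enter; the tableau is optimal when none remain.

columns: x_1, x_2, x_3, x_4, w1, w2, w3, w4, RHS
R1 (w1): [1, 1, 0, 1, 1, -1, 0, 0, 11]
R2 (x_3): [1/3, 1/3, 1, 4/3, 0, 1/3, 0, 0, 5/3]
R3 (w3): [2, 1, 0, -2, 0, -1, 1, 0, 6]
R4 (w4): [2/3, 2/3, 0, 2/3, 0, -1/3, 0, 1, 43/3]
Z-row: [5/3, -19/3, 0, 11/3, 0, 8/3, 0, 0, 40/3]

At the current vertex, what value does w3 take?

w3 is basic (row 3); its value is the RHS of that row, 6.

6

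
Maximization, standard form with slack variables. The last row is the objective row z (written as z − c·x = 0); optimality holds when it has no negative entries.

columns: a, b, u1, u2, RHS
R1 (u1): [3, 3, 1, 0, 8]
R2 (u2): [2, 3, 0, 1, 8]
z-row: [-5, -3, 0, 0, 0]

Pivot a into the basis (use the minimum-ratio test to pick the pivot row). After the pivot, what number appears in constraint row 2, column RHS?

8/3

Ratio test on column a — row 1: 8/3 = 8/3; row 2: 8/2 = 4. Minimum is 8/3 at row 1 (u1 leaves); pivot element 3.
Divide row 1 by 3; eliminate column a from the other rows.
Row 2 update in column RHS: 8 − 2·(8/3) = 8/3.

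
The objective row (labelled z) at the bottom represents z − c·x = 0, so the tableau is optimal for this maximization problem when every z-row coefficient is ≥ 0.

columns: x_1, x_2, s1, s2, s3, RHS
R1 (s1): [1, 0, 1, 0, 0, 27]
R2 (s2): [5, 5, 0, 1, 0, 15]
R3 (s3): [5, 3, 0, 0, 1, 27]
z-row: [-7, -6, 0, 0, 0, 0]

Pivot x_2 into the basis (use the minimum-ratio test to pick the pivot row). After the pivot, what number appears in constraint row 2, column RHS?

3

Ratio test on column x_2 — row 1: entry 0 ≤ 0; row 2: 15/5 = 3; row 3: 27/3 = 9. Minimum is 3 at row 2 (s2 leaves); pivot element 5.
Divide row 2 by 5; eliminate column x_2 from the other rows.
In the new row 2, the RHS entry is the old entry divided by the pivot: 15/5 = 3.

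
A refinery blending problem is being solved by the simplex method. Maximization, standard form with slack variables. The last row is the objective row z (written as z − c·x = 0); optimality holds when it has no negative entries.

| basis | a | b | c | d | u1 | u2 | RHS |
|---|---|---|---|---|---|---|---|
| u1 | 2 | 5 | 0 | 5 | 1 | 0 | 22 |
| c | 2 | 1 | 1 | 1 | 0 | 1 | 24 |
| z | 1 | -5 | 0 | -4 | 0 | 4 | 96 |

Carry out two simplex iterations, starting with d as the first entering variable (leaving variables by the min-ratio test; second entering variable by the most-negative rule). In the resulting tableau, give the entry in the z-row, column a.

Ratio test on column d — row 1: 22/5 = 22/5; row 2: 24/1 = 24. Minimum is 22/5 at row 1 (u1 leaves); pivot element 5.
Divide row 1 by 5; eliminate column d from the other rows.
Second iteration: most negative z-row entry is -1 in column b, so b enters.
Ratio test on column b — row 1: (22/5)/1 = 22/5; row 2: entry 0 ≤ 0. Minimum is 22/5 at row 1 (d leaves); pivot element 1.
Divide row 1 by 1; eliminate column b from the other rows.
After both pivots, the entry at the z-row, column a is 3.

3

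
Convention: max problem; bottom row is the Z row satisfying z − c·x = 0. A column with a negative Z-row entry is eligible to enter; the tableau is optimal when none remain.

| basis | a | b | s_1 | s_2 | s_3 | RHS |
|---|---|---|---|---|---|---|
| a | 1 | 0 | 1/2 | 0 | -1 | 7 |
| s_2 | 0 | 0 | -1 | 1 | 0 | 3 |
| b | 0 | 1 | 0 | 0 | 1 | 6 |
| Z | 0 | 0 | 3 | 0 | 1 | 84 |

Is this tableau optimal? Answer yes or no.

Every Z-row coefficient is ≥ 0, so the tableau is optimal.

yes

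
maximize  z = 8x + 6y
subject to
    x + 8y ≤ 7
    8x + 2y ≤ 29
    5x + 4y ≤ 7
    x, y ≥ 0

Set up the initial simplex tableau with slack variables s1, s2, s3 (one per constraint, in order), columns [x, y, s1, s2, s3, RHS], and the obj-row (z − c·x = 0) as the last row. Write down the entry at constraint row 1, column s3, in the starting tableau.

Slack s3 belongs to constraint 3; its column is the unit vector e_3, so the entry in row 1 is 0.

0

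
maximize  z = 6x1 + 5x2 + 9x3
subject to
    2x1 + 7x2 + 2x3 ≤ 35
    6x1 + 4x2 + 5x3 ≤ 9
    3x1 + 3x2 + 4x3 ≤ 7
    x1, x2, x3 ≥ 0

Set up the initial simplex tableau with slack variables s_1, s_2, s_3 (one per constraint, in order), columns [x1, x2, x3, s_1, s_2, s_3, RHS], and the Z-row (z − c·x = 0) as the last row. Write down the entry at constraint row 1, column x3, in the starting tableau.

Constraint 1 has coefficient 2 on x3.

2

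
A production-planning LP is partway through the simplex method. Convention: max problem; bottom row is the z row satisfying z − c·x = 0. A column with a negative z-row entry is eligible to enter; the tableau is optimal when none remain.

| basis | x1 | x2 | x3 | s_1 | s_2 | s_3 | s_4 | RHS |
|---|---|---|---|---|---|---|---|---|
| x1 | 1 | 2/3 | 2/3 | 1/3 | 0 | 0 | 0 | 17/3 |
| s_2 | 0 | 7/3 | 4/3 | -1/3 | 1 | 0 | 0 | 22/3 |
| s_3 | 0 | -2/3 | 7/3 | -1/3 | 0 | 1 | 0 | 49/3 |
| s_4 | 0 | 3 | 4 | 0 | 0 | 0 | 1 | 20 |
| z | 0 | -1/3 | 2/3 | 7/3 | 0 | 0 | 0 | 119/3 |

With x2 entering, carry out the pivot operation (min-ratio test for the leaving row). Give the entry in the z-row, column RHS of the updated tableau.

Ratio test on column x2 — row 1: (17/3)/(2/3) = 17/2; row 2: (22/3)/(7/3) = 22/7; row 3: entry -2/3 ≤ 0; row 4: 20/3 = 20/3. Minimum is 22/7 at row 2 (s_2 leaves); pivot element 7/3.
Divide row 2 by 7/3; eliminate column x2 from the other rows.
z-row update in column RHS: 119/3 − (-1/3)·(22/7) = 285/7.

285/7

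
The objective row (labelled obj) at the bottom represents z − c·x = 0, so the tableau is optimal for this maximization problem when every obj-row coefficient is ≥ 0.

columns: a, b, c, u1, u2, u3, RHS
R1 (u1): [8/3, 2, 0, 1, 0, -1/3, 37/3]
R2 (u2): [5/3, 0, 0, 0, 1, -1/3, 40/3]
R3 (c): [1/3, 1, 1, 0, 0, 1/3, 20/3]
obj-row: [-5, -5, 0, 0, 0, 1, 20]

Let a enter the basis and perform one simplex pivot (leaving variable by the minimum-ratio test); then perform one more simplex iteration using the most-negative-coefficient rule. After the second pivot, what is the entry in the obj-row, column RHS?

305/6

Ratio test on column a — row 1: (37/3)/(8/3) = 37/8; row 2: (40/3)/(5/3) = 8; row 3: (20/3)/(1/3) = 20. Minimum is 37/8 at row 1 (u1 leaves); pivot element 8/3.
Divide row 1 by 8/3; eliminate column a from the other rows.
Second iteration: most negative obj-row entry is -5/4 in column b, so b enters.
Ratio test on column b — row 1: (37/8)/(3/4) = 37/6; row 2: entry -5/4 ≤ 0; row 3: (41/8)/(3/4) = 41/6. Minimum is 37/6 at row 1 (a leaves); pivot element 3/4.
Divide row 1 by 3/4; eliminate column b from the other rows.
After both pivots, the entry at the obj-row, column RHS is 305/6.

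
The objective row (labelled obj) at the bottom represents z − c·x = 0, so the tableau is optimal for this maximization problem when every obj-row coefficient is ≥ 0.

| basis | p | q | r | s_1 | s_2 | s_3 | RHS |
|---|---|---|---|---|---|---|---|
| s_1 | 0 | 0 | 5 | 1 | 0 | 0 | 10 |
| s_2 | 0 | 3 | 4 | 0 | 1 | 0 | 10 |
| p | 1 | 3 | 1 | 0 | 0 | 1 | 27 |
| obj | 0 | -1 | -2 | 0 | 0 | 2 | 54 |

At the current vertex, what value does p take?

27

p is basic (row 3); its value is the RHS of that row, 27.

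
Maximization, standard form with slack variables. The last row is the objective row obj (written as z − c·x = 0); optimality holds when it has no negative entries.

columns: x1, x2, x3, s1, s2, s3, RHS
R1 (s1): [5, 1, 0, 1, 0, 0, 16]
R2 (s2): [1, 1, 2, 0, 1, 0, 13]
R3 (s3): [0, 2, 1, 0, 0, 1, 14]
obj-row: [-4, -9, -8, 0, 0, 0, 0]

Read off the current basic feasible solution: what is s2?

13

s2 is basic (row 2); its value is the RHS of that row, 13.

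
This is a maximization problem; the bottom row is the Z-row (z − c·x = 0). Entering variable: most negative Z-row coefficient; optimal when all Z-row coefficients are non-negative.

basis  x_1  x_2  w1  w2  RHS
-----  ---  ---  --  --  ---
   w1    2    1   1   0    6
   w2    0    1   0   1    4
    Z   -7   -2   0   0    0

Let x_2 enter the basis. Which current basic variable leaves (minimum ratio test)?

Column x_2 entries and ratios — w1: 6/1 = 6; w2: 4/1 = 4.
Smallest ratio is 4 in the row of w2, so w2 leaves.

w2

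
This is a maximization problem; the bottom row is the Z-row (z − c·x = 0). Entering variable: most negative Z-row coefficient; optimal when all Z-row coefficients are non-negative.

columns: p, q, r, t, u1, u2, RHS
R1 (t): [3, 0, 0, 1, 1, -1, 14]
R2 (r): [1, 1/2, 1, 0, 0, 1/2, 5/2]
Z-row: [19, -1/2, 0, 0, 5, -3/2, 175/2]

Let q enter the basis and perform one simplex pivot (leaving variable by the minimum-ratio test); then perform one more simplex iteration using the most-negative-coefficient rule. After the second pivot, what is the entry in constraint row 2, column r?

Ratio test on column q — row 1: entry 0 ≤ 0; row 2: (5/2)/(1/2) = 5. Minimum is 5 at row 2 (r leaves); pivot element 1/2.
Divide row 2 by 1/2; eliminate column q from the other rows.
Second iteration: most negative Z-row entry is -1 in column u2, so u2 enters.
Ratio test on column u2 — row 1: entry -1 ≤ 0; row 2: 5/1 = 5. Minimum is 5 at row 2 (q leaves); pivot element 1.
Divide row 2 by 1; eliminate column u2 from the other rows.
After both pivots, the entry at constraint row 2, column r is 2.

2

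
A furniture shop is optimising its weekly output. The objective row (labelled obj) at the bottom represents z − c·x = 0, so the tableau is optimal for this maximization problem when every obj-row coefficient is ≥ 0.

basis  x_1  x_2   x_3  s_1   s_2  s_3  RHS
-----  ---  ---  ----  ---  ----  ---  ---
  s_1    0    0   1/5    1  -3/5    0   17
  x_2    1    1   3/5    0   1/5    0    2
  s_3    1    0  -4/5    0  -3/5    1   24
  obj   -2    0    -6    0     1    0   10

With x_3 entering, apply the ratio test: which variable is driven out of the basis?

x_2

Column x_3 entries and ratios — s_1: 17/(1/5) = 85; x_2: 2/(3/5) = 10/3; s_3: -4/5 ≤ 0, skip.
Smallest ratio is 10/3 in the row of x_2, so x_2 leaves.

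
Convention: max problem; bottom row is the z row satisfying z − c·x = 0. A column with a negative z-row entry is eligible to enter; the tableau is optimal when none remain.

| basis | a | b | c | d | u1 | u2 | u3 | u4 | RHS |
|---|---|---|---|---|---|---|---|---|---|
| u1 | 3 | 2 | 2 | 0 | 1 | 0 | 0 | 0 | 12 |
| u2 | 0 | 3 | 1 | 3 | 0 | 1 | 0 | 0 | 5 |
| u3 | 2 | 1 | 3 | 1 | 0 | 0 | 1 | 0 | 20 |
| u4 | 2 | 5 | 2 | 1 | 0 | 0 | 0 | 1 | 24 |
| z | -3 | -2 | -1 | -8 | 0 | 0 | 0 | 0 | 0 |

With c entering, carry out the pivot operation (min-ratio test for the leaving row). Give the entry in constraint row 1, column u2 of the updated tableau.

-2

Ratio test on column c — row 1: 12/2 = 6; row 2: 5/1 = 5; row 3: 20/3 = 20/3; row 4: 24/2 = 12. Minimum is 5 at row 2 (u2 leaves); pivot element 1.
Divide row 2 by 1; eliminate column c from the other rows.
Row 1 update in column u2: 0 − 2·1 = -2.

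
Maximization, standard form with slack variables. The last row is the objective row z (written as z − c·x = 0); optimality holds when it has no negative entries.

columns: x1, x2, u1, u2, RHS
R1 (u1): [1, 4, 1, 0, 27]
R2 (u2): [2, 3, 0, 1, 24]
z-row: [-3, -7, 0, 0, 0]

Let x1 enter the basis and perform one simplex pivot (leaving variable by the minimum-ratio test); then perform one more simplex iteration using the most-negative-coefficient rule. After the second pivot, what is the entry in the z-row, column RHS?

51

Ratio test on column x1 — row 1: 27/1 = 27; row 2: 24/2 = 12. Minimum is 12 at row 2 (u2 leaves); pivot element 2.
Divide row 2 by 2; eliminate column x1 from the other rows.
Second iteration: most negative z-row entry is -5/2 in column x2, so x2 enters.
Ratio test on column x2 — row 1: 15/(5/2) = 6; row 2: 12/(3/2) = 8. Minimum is 6 at row 1 (u1 leaves); pivot element 5/2.
Divide row 1 by 5/2; eliminate column x2 from the other rows.
After both pivots, the entry at the z-row, column RHS is 51.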